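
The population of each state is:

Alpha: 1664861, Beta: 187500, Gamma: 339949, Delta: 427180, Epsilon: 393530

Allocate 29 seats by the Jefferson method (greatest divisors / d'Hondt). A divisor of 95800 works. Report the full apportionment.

With modified divisor 95800: modified quotas Alpha 17.379, Beta 1.957, Gamma 3.549, Delta 4.459, Epsilon 4.108.
Rounding down: Alpha 17, Beta 1, Gamma 3, Delta 4, Epsilon 4 (total 29).

Alpha 17, Beta 1, Gamma 3, Delta 4, Epsilon 4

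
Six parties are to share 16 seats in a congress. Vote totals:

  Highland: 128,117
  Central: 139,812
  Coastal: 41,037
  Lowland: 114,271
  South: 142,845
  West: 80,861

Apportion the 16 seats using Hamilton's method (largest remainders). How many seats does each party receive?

Highland 3; Central 3; Coastal 1; Lowland 3; South 4; West 2

The standard divisor is 646943/16 ≈ 40433.938.
Standard quotas: Highland 3.1686, Central 3.4578, Coastal 1.0149, Lowland 2.8261, South 3.5328, West 1.9998.
Lower quotas: Highland 3, Central 3, Coastal 1, Lowland 2, South 3, West 1 (sum 13, leaving 3 seats).
Remainders in descending order: West 0.9998, Lowland 0.8261, South 0.5328, Central 0.4578, Highland 0.1686, Coastal 0.0149.
Largest remainders: West, Lowland, South receive the extra seats.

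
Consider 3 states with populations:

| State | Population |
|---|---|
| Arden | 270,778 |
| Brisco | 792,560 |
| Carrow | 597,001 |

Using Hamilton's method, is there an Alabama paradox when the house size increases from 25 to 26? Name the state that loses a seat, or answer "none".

none

At 25 seats: Arden 4, Brisco 12, Carrow 9.
At 26 seats: Arden 4, Brisco 13, Carrow 9.
No state's allocation decreased.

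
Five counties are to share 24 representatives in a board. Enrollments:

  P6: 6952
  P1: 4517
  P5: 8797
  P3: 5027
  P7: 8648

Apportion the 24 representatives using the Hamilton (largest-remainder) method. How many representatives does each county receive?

Standard divisor: 33941 ÷ 24 ≈ 1414.208.
Standard quotas: P6 4.9158, P1 3.1940, P5 6.2204, P3 3.5546, P7 6.1151.
Lower quotas: P6 4, P1 3, P5 6, P3 3, P7 6 (sum 22, leaving 2 seats).
Remainders in descending order: P6 0.9158, P3 0.5546, P5 0.2204, P1 0.1940, P7 0.1151.
Largest remainders: P6, P3 receive the extra seats.

P6: 5, P1: 3, P5: 6, P3: 4, P7: 6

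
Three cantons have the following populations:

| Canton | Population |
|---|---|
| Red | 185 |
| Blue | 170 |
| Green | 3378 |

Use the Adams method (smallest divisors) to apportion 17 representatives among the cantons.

Red: 1, Blue: 1, Green: 15

Standard divisor 3733/17 ≈ 219.588; standard quotas: Red 0.842, Blue 0.774, Green 15.383.
Rounding up gives 1, 1, 16 = 18 seats, so the divisor must be adjusted.
With modified divisor 230: modified quotas Red 0.804, Blue 0.739, Green 14.687.
Rounding up: Red 1, Blue 1, Green 15 (total 17).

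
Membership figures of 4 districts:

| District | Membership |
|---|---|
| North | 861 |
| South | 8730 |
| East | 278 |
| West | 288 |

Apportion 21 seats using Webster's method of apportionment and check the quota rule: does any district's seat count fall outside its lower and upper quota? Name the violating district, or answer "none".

Standard quotas: North 1.780, South 18.050, East 0.575, West 0.595.
Webster allocation: North 2, South 17, East 1, West 1.
South has quota 18.050 (lower 18, upper 19) but receives 17 — outside the quota interval.

South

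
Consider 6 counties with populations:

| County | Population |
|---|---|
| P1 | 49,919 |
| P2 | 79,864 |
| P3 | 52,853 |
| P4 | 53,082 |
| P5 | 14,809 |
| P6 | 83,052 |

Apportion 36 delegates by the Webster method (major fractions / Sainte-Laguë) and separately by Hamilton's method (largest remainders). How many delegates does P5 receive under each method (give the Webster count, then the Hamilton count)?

Webster: P1 5, P2 8, P3 6, P4 6, P5 2, P6 9.
Hamilton: P1 5, P2 9, P3 6, P4 6, P5 1, P6 9.
P5 gets 2 under Webster and 1 under Hamilton.

2 and 1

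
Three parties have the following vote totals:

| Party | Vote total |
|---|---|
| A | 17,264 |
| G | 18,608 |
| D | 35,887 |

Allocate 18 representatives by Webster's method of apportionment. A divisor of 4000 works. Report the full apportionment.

With modified divisor 4000: modified quotas A 4.316, G 4.652, D 8.972.
Rounding to the nearest integer: A 4, G 5, D 9 (total 18).

A=4; G=5; D=9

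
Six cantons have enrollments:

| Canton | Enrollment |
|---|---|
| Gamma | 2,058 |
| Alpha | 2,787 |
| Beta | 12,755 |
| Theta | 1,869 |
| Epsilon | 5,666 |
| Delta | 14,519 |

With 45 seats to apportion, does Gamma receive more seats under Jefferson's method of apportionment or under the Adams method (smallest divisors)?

Adams

Jefferson: Gamma 2, Alpha 3, Beta 15, Theta 2, Epsilon 6, Delta 17.
Adams: Gamma 3, Alpha 3, Beta 14, Theta 2, Epsilon 7, Delta 16.
Gamma gets 2 under Jefferson and 3 under Adams.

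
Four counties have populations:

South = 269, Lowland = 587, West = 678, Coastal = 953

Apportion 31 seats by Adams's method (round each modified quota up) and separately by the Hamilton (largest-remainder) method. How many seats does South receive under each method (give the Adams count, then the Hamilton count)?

4 and 3

Adams: South 4, Lowland 7, West 8, Coastal 12.
Hamilton: South 3, Lowland 7, West 9, Coastal 12.
South gets 4 under Adams and 3 under Hamilton.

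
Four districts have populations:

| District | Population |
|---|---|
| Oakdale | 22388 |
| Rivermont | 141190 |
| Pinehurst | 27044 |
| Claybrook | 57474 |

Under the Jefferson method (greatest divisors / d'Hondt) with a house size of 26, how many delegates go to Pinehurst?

Standard divisor 248096/26 ≈ 9542.154; standard quotas: Oakdale 2.346, Rivermont 14.796, Pinehurst 2.834, Claybrook 6.023.
Rounding down gives 2, 14, 2, 6 = 24 seats, so the divisor must be adjusted.
With modified divisor 8900: modified quotas Oakdale 2.516, Rivermont 15.864, Pinehurst 3.039, Claybrook 6.458.
Rounding down: Oakdale 2, Rivermont 15, Pinehurst 3, Claybrook 6 (total 26).
Pinehurst receives 3.

3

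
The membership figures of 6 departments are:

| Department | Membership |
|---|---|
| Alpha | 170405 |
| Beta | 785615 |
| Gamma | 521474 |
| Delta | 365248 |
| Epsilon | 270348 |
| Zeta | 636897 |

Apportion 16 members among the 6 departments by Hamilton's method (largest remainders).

Alpha: 1; Beta: 4; Gamma: 3; Delta: 2; Epsilon: 2; Zeta: 4

Standard divisor: 2749987 ÷ 16 ≈ 171874.188.
Standard quotas: Alpha 0.9915, Beta 4.5709, Gamma 3.0340, Delta 2.1251, Epsilon 1.5729, Zeta 3.7056.
Lower quotas: Alpha 0, Beta 4, Gamma 3, Delta 2, Epsilon 1, Zeta 3 (sum 13, leaving 3 seats).
Remainders in descending order: Alpha 0.9915, Zeta 0.7056, Epsilon 0.5729, Beta 0.5709, Delta 0.1251, Gamma 0.0340.
Largest remainders: Alpha, Zeta, Epsilon receive the extra seats.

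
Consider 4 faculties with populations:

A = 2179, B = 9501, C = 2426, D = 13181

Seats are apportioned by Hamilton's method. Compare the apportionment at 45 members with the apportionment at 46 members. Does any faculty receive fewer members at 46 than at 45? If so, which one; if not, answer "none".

At 45 seats: A 3, B 16, C 4, D 22.
At 46 seats: A 4, B 16, C 4, D 22.
No faculty's allocation decreased.

none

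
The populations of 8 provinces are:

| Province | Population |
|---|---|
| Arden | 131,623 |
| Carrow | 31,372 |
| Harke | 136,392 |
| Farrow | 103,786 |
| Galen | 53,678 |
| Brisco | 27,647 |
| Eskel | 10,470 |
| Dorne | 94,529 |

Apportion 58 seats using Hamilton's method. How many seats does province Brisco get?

Standard divisor: 589497 ÷ 58 ≈ 10163.741.
Standard quotas: Arden 12.9503, Carrow 3.0867, Harke 13.4195, Farrow 10.2114, Galen 5.2813, Brisco 2.7202, Eskel 1.0301, Dorne 9.3006.
Lower quotas: Arden 12, Carrow 3, Harke 13, Farrow 10, Galen 5, Brisco 2, Eskel 1, Dorne 9 (sum 55, leaving 3 seats).
Remainders in descending order: Arden 0.9503, Brisco 0.7202, Harke 0.4195, Dorne 0.3006, Galen 0.2813, Farrow 0.2114, Carrow 0.0867, Eskel 0.0301.
Largest remainders: Arden, Brisco, Harke receive the extra seats.
Brisco receives 3.

3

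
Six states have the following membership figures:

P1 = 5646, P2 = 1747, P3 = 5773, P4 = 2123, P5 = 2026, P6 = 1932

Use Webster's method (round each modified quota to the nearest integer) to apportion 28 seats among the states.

P1=8, P2=3, P3=8, P4=3, P5=3, P6=3

Standard divisor 19247/28 ≈ 687.393; standard quotas: P1 8.214, P2 2.541, P3 8.398, P4 3.088, P5 2.947, P6 2.811.
Rounding to the nearest integer gives P1 8, P2 3, P3 8, P4 3, P5 3, P6 3 — total 28, matching the house size, so no adjustment is needed.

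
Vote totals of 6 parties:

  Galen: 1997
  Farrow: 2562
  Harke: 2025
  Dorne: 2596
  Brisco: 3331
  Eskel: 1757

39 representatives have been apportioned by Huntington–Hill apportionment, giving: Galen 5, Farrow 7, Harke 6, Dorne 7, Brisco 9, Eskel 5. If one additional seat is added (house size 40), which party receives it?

Priority for the next seat is population ÷ (√(s·(s+1))).
Priorities: Galen 364.601, Farrow 342.362, Harke 312.464, Dorne 346.905, Brisco 351.118, Eskel 320.783.
Highest priority: Galen.

Galen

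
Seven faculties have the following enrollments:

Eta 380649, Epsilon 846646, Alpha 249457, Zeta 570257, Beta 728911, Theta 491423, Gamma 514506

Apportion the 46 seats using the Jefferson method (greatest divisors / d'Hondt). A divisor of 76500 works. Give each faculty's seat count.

With modified divisor 76500: modified quotas Eta 4.976, Epsilon 11.067, Alpha 3.261, Zeta 7.454, Beta 9.528, Theta 6.424, Gamma 6.726.
Rounding down: Eta 4, Epsilon 11, Alpha 3, Zeta 7, Beta 9, Theta 6, Gamma 6 (total 46).

Eta: 4, Epsilon: 11, Alpha: 3, Zeta: 7, Beta: 9, Theta: 6, Gamma: 6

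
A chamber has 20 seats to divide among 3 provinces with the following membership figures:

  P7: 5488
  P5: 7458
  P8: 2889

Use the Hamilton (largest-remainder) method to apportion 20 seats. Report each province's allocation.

Standard divisor: 15835 ÷ 20 ≈ 791.75.
Standard quotas: P7 6.9315, P5 9.4196, P8 3.6489.
Lower quotas: P7 6, P5 9, P8 3 (sum 18, leaving 2 seats).
Remainders in descending order: P7 0.9315, P8 0.6489, P5 0.4196.
Largest remainders: P7, P8 receive the extra seats.

P7=7, P5=9, P8=4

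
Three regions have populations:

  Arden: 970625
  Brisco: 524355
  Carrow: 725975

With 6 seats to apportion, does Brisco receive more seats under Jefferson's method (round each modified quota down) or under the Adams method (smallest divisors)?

Adams

Jefferson: Arden 3, Brisco 1, Carrow 2.
Adams: Arden 2, Brisco 2, Carrow 2.
Brisco gets 1 under Jefferson and 2 under Adams.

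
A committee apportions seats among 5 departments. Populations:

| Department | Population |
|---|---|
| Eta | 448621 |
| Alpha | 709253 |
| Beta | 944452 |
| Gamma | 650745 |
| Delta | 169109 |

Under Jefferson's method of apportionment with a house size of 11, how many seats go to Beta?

4

Standard divisor 2922180/11 ≈ 265652.727; standard quotas: Eta 1.689, Alpha 2.670, Beta 3.555, Gamma 2.450, Delta 0.637.
Rounding down gives 1, 2, 3, 2, 0 = 8 seats, so the divisor must be adjusted.
With modified divisor 220600: modified quotas Eta 2.034, Alpha 3.215, Beta 4.281, Gamma 2.950, Delta 0.767.
Rounding down: Eta 2, Alpha 3, Beta 4, Gamma 2, Delta 0 (total 11).
Beta receives 4.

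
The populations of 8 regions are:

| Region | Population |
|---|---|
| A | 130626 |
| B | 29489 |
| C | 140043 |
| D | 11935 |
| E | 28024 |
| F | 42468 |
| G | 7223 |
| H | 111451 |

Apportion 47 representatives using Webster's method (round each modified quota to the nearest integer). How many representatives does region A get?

12

Standard divisor 501259/47 ≈ 10665.085; standard quotas: A 12.248, B 2.765, C 13.131, D 1.119, E 2.628, F 3.982, G 0.677, H 10.450.
Rounding to the nearest integer gives A 12, B 3, C 13, D 1, E 3, F 4, G 1, H 10 — total 47, matching the house size, so no adjustment is needed.
A receives 12.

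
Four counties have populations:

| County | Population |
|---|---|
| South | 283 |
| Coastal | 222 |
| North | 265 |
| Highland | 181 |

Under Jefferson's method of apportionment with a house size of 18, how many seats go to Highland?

3

Standard divisor 951/18 ≈ 52.833; standard quotas: South 5.356, Coastal 4.202, North 5.016, Highland 3.426.
Rounding down gives 5, 4, 5, 3 = 17 seats, so the divisor must be adjusted.
With modified divisor 46: modified quotas South 6.152, Coastal 4.826, North 5.761, Highland 3.935.
Rounding down: South 6, Coastal 4, North 5, Highland 3 (total 18).
Highland receives 3.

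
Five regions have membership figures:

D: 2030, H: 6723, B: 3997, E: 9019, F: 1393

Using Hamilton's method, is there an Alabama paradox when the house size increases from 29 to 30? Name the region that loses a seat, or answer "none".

D

At 29 seats: D 3, H 8, B 5, E 11, F 2.
At 30 seats: D 2, H 9, B 5, E 12, F 2.
D drops from 3 to 2.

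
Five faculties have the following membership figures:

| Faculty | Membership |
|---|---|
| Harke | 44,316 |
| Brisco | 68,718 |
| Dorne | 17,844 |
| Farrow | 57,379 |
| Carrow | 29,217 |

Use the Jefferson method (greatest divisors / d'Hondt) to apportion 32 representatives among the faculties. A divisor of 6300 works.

Harke 7, Brisco 10, Dorne 2, Farrow 9, Carrow 4

With modified divisor 6300: modified quotas Harke 7.034, Brisco 10.908, Dorne 2.832, Farrow 9.108, Carrow 4.638.
Rounding down: Harke 7, Brisco 10, Dorne 2, Farrow 9, Carrow 4 (total 32).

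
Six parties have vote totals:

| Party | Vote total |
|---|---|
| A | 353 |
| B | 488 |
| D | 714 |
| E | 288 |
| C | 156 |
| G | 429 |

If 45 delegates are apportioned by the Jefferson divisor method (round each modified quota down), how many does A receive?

Standard divisor 2428/45 ≈ 53.956; standard quotas: A 6.542, B 9.044, D 13.233, E 5.338, C 2.891, G 7.951.
Rounding down gives 6, 9, 13, 5, 2, 7 = 42 seats, so the divisor must be adjusted.
With modified divisor 50.7: modified quotas A 6.963, B 9.625, D 14.083, E 5.680, C 3.077, G 8.462.
Rounding down: A 6, B 9, D 14, E 5, C 3, G 8 (total 45).
A receives 6.

6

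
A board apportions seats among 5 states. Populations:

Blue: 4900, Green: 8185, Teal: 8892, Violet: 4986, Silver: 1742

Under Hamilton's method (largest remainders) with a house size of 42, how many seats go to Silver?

3

Total 28705; standard divisor 28705/42 ≈ 683.452.
Standard quotas: Blue 7.1695, Green 11.9760, Teal 13.0104, Violet 7.2953, Silver 2.5488.
Lower quotas: Blue 7, Green 11, Teal 13, Violet 7, Silver 2 (sum 40, leaving 2 seats).
Remainders in descending order: Green 0.9760, Silver 0.5488, Violet 0.2953, Blue 0.1695, Teal 0.0104.
Largest remainders: Green, Silver receive the extra seats.
Silver receives 3.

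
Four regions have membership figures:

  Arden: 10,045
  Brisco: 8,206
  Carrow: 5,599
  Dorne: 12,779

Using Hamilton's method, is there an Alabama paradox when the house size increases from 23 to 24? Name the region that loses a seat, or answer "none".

At 23 seats: Arden 6, Brisco 5, Carrow 4, Dorne 8.
At 24 seats: Arden 7, Brisco 5, Carrow 4, Dorne 8.
No region's allocation decreased.

none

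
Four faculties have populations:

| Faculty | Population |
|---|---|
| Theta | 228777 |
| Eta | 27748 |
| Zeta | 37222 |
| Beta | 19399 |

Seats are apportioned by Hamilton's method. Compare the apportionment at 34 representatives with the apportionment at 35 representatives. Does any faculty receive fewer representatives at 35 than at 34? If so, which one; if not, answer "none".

At 34 seats: Theta 25, Eta 3, Zeta 4, Beta 2.
At 35 seats: Theta 26, Eta 3, Zeta 4, Beta 2.
No faculty's allocation decreased.

none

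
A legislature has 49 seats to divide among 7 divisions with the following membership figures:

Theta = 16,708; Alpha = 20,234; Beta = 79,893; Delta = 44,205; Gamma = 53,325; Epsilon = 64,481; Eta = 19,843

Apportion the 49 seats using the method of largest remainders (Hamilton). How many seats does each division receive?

Theta=3; Alpha=3; Beta=13; Delta=7; Gamma=9; Epsilon=11; Eta=3

The standard divisor is 298689/49 ≈ 6095.694.
Standard quotas: Theta 2.7410, Alpha 3.3194, Beta 13.1065, Delta 7.2518, Gamma 8.7480, Epsilon 10.5781, Eta 3.2552.
Lower quotas: Theta 2, Alpha 3, Beta 13, Delta 7, Gamma 8, Epsilon 10, Eta 3 (sum 46, leaving 3 seats).
Remainders in descending order: Gamma 0.7480, Theta 0.7410, Epsilon 0.5781, Alpha 0.3194, Eta 0.2552, Delta 0.2518, Beta 0.1065.
The surplus seats go to Gamma, Theta, Epsilon.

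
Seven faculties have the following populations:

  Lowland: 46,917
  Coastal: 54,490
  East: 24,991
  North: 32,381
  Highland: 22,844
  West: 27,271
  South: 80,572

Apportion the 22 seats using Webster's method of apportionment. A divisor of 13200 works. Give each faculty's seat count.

With modified divisor 13200: modified quotas Lowland 3.554, Coastal 4.128, East 1.893, North 2.453, Highland 1.731, West 2.066, South 6.104.
Rounding to the nearest integer: Lowland 4, Coastal 4, East 2, North 2, Highland 2, West 2, South 6 (total 22).

Lowland: 4, Coastal: 4, East: 2, North: 2, Highland: 2, West: 2, South: 6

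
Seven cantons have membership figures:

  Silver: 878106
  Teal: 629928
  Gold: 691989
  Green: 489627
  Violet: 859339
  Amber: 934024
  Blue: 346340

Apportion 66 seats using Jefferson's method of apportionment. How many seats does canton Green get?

7

Standard divisor 4829353/66 ≈ 73172.015; standard quotas: Silver 12.001, Teal 8.609, Gold 9.457, Green 6.691, Violet 11.744, Amber 12.765, Blue 4.733.
Rounding down gives 12, 8, 9, 6, 11, 12, 4 = 62 seats, so the divisor must be adjusted.
With modified divisor 69600: modified quotas Silver 12.616, Teal 9.051, Gold 9.942, Green 7.035, Violet 12.347, Amber 13.420, Blue 4.976.
Rounding down: Silver 12, Teal 9, Gold 9, Green 7, Violet 12, Amber 13, Blue 4 (total 66).
Green receives 7.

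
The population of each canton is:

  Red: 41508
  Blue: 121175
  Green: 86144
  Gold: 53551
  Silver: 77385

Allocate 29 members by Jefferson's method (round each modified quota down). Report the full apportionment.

Standard divisor 379763/29 ≈ 13095.276; standard quotas: Red 3.170, Blue 9.253, Green 6.578, Gold 4.089, Silver 5.909.
Rounding down gives 3, 9, 6, 4, 5 = 27 seats, so the divisor must be adjusted.
With modified divisor 12200: modified quotas Red 3.402, Blue 9.932, Green 7.061, Gold 4.389, Silver 6.343.
Rounding down: Red 3, Blue 9, Green 7, Gold 4, Silver 6 (total 29).

Red: 3, Blue: 9, Green: 7, Gold: 4, Silver: 6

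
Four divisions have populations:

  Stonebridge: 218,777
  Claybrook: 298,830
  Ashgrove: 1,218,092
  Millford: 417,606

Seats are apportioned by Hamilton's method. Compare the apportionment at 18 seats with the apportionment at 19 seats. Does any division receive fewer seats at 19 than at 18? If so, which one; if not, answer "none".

At 18 seats: Stonebridge 2, Claybrook 3, Ashgrove 10, Millford 3.
At 19 seats: Stonebridge 2, Claybrook 2, Ashgrove 11, Millford 4.
Claybrook drops from 3 to 2.

Claybrook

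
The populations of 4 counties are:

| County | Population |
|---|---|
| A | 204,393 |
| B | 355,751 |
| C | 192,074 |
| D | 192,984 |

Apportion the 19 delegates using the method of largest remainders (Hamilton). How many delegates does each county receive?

Total 945202; standard divisor 945202/19 ≈ 49747.474.
Standard quotas: A 4.1086, B 7.1511, C 3.8610, D 3.8793.
Lower quotas: A 4, B 7, C 3, D 3 (sum 17, leaving 2 seats).
Remainders in descending order: D 0.8793, C 0.8610, B 0.1511, A 0.1086.
Largest remainders: D, C receive the extra seats.

A: 4, B: 7, C: 4, D: 4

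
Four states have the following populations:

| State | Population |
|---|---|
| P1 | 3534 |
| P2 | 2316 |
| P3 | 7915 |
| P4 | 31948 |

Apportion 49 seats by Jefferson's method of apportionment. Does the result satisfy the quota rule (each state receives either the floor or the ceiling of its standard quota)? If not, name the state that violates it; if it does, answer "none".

P4

Standard quotas: P1 3.788, P2 2.483, P3 8.484, P4 34.245.
Jefferson allocation: P1 3, P2 2, P3 8, P4 36.
P4 has quota 34.245 (lower 34, upper 35) but receives 36 — outside the quota interval.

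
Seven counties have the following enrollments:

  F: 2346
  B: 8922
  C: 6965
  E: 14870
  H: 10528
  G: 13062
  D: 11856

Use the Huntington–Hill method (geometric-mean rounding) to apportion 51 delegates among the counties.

F 2, B 6, C 5, E 11, H 8, G 10, D 9

With divisor 1376.8: modified quotas F 1.704, B 6.480, C 5.059, E 10.800, H 7.647, G 9.487, D 8.611.
Geometric-mean thresholds: F √(1·2)=1.414, B √(6·7)=6.481, C √(5·6)=5.477, E √(10·11)=10.488, H √(7·8)=7.483, G √(9·10)=9.487, D √(8·9)=8.485.
Each quota rounded against its threshold gives F 2, B 6, C 5, E 11, H 8, G 10, D 9 (total 51).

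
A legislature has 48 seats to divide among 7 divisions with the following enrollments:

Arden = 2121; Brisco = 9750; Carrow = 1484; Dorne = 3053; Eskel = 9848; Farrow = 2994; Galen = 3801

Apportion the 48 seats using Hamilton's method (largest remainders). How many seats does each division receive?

Arden=3; Brisco=14; Carrow=2; Dorne=5; Eskel=14; Farrow=4; Galen=6

Standard divisor: 33051 ÷ 48 ≈ 688.562.
Standard quotas: Arden 3.0803, Brisco 14.1599, Carrow 2.1552, Dorne 4.4339, Eskel 14.3023, Farrow 4.3482, Galen 5.5202.
Lower quotas: Arden 3, Brisco 14, Carrow 2, Dorne 4, Eskel 14, Farrow 4, Galen 5 (sum 46, leaving 2 seats).
Remainders in descending order: Galen 0.5202, Dorne 0.4339, Farrow 0.3482, Eskel 0.3023, Brisco 0.1599, Carrow 0.1552, Arden 0.0803.
Largest remainders: Galen, Dorne receive the extra seats.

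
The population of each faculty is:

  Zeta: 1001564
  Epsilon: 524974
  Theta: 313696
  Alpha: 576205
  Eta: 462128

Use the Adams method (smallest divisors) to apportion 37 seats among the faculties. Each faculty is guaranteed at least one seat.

Standard divisor 2878567/37 ≈ 77799.108; standard quotas: Zeta 12.874, Epsilon 6.748, Theta 4.032, Alpha 7.406, Eta 5.940.
Rounding up gives 13, 7, 5, 8, 6 = 39 seats, so the divisor must be adjusted.
With modified divisor 82900: modified quotas Zeta 12.082, Epsilon 6.333, Theta 3.784, Alpha 6.951, Eta 5.575.
Rounding up: Zeta 13, Epsilon 7, Theta 4, Alpha 7, Eta 6 (total 37).

Zeta=13, Epsilon=7, Theta=4, Alpha=7, Eta=6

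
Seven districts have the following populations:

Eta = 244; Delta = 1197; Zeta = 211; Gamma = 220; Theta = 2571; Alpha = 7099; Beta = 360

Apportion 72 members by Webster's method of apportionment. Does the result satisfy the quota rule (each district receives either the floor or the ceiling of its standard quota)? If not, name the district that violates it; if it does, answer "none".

Standard quotas: Eta 1.476, Delta 7.241, Zeta 1.276, Gamma 1.331, Theta 15.553, Alpha 42.945, Beta 2.178.
Webster allocation: Eta 1, Delta 7, Zeta 1, Gamma 1, Theta 16, Alpha 44, Beta 2.
Alpha has quota 42.945 (lower 42, upper 43) but receives 44 — outside the quota interval.

Alpha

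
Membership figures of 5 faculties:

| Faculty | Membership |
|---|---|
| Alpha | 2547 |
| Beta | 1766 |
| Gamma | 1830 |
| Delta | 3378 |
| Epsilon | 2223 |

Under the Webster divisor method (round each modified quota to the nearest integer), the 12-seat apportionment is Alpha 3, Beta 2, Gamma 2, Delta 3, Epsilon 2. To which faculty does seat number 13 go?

Priority for the next seat is population ÷ (current seats + 0.5).
Priorities: Alpha 727.714, Beta 706.400, Gamma 732.000, Delta 965.143, Epsilon 889.200.
Highest priority: Delta.

Delta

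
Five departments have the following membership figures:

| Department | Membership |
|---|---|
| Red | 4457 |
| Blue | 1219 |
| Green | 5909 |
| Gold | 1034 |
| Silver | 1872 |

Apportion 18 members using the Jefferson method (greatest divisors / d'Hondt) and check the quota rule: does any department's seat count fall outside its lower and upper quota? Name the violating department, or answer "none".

Standard quotas: Red 5.536, Blue 1.514, Green 7.340, Gold 1.284, Silver 2.325.
Jefferson allocation: Red 6, Blue 1, Green 8, Gold 1, Silver 2.
Every allocation lies between the lower and upper quota.

none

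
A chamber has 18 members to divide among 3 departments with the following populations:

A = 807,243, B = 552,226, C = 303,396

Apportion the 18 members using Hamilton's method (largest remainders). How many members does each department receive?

A 9, B 6, C 3

Standard divisor: 1662865 ÷ 18 ≈ 92381.389.
Standard quotas: A 8.7382, B 5.9777, C 3.2842.
Lower quotas: A 8, B 5, C 3 (sum 16, leaving 2 seats).
Remainders in descending order: B 0.9777, A 0.7382, C 0.2842.
Largest remainders: B, A receive the extra seats.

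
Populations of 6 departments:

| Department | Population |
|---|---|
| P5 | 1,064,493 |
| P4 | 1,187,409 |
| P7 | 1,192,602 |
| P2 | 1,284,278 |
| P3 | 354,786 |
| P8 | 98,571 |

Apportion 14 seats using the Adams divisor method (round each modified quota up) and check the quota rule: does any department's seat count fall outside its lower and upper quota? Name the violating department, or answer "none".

none

Standard quotas: P5 2.876, P4 3.208, P7 3.222, P2 3.470, P3 0.958, P8 0.266.
Adams allocation: P5 3, P4 3, P7 3, P2 3, P3 1, P8 1.
Every allocation lies between the lower and upper quota.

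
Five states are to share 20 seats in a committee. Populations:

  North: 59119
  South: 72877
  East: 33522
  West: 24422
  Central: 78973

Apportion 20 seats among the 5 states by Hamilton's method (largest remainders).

North 4, South 5, East 3, West 2, Central 6

Total 268913; standard divisor 268913/20 ≈ 13445.65.
Standard quotas: North 4.3969, South 5.4201, East 2.4931, West 1.8163, Central 5.8735.
Lower quotas: North 4, South 5, East 2, West 1, Central 5 (sum 17, leaving 3 seats).
Remainders in descending order: Central 0.8735, West 0.8163, East 0.4931, South 0.4201, North 0.3969.
The surplus seats go to Central, West, East.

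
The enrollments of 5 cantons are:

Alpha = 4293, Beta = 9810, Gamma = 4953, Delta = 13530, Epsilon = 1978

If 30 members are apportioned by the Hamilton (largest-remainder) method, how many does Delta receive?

12

Total 34564; standard divisor 34564/30 ≈ 1152.133.
Standard quotas: Alpha 3.7261, Beta 8.5146, Gamma 4.2990, Delta 11.7434, Epsilon 1.7168.
Lower quotas: Alpha 3, Beta 8, Gamma 4, Delta 11, Epsilon 1 (sum 27, leaving 3 seats).
Remainders in descending order: Delta 0.7434, Alpha 0.7261, Epsilon 0.7168, Beta 0.5146, Gamma 0.2990.
Largest remainders: Delta, Alpha, Epsilon receive the extra seats.
Delta receives 12.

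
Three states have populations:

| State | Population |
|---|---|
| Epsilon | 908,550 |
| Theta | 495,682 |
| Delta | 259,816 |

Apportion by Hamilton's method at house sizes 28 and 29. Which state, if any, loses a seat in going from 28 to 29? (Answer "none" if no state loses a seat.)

At 28 seats: Epsilon 15, Theta 8, Delta 5.
At 29 seats: Epsilon 16, Theta 9, Delta 4.
Delta drops from 5 to 4.

Delta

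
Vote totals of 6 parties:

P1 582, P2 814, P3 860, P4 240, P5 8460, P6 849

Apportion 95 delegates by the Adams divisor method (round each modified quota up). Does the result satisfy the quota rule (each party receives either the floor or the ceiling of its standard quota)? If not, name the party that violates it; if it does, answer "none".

P5

Standard quotas: P1 4.684, P2 6.551, P3 6.921, P4 1.931, P5 68.081, P6 6.832.
Adams allocation: P1 5, P2 7, P3 7, P4 2, P5 67, P6 7.
P5 has quota 68.081 (lower 68, upper 69) but receives 67 — outside the quota interval.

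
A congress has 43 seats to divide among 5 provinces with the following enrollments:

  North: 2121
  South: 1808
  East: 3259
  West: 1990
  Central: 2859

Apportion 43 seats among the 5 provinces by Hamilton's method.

North: 8; South: 6; East: 12; West: 7; Central: 10

The standard divisor is 12037/43 ≈ 279.93.
Standard quotas: North 7.577, South 6.459, East 11.642, West 7.109, Central 10.213.
Lower quotas: North 7, South 6, East 11, West 7, Central 10 (sum 41, leaving 2 seats).
Remainders in descending order: East 0.642, North 0.577, South 0.459, Central 0.213, West 0.109.
Largest remainders: East, North receive the extra seats.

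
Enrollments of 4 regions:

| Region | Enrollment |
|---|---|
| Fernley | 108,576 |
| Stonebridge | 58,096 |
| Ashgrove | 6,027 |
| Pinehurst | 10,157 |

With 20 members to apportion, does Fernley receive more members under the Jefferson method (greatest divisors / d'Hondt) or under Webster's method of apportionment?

Jefferson: Fernley 13, Stonebridge 6, Ashgrove 0, Pinehurst 1.
Webster: Fernley 12, Stonebridge 6, Ashgrove 1, Pinehurst 1.
Fernley gets 13 under Jefferson and 12 under Webster.

Jefferson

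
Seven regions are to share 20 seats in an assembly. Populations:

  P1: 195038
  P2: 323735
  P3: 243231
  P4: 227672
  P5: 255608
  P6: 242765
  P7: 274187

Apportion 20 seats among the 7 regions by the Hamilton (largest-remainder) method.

P1 2, P2 4, P3 3, P4 2, P5 3, P6 3, P7 3

Total 1762236; standard divisor 1762236/20 ≈ 88111.8.
Standard quotas: P1 2.2135, P2 3.6741, P3 2.7605, P4 2.5839, P5 2.9010, P6 2.7552, P7 3.1118.
Lower quotas: P1 2, P2 3, P3 2, P4 2, P5 2, P6 2, P7 3 (sum 16, leaving 4 seats).
Remainders in descending order: P5 0.9010, P3 0.7605, P6 0.7552, P2 0.6741, P4 0.5839, P1 0.2135, P7 0.1118.
The surplus seats go to P5, P3, P6, P2.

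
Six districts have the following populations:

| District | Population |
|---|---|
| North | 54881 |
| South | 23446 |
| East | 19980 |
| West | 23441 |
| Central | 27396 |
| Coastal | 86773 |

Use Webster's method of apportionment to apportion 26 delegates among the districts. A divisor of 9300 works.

North: 6; South: 3; East: 2; West: 3; Central: 3; Coastal: 9

With modified divisor 9300: modified quotas North 5.901, South 2.521, East 2.148, West 2.521, Central 2.946, Coastal 9.330.
Rounding to the nearest integer: North 6, South 3, East 2, West 3, Central 3, Coastal 9 (total 26).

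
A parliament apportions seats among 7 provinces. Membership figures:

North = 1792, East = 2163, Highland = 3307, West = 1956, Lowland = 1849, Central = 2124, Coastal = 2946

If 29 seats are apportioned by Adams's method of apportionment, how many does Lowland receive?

3

Standard divisor 16137/29 ≈ 556.448; standard quotas: North 3.220, East 3.887, Highland 5.943, West 3.515, Lowland 3.323, Central 3.817, Coastal 5.294.
Rounding up gives 4, 4, 6, 4, 4, 4, 6 = 32 seats, so the divisor must be adjusted.
With modified divisor 630: modified quotas North 2.844, East 3.433, Highland 5.249, West 3.105, Lowland 2.935, Central 3.371, Coastal 4.676.
Rounding up: North 3, East 4, Highland 6, West 4, Lowland 3, Central 4, Coastal 5 (total 29).
Lowland receives 3.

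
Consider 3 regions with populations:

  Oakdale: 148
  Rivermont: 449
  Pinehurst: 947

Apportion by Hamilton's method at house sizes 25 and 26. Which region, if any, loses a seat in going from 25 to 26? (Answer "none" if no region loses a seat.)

At 25 seats: Oakdale 3, Rivermont 7, Pinehurst 15.
At 26 seats: Oakdale 2, Rivermont 8, Pinehurst 16.
Oakdale drops from 3 to 2.

Oakdale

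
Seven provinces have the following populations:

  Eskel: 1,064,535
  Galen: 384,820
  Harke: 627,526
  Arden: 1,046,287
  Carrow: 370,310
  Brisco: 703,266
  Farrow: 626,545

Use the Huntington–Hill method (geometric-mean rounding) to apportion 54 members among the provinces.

With divisor 88558: modified quotas Eskel 12.021, Galen 4.345, Harke 7.086, Arden 11.815, Carrow 4.182, Brisco 7.941, Farrow 7.075.
Geometric-mean thresholds: Eskel √(12·13)=12.490, Galen √(4·5)=4.472, Harke √(7·8)=7.483, Arden √(11·12)=11.489, Carrow √(4·5)=4.472, Brisco √(7·8)=7.483, Farrow √(7·8)=7.483.
Each quota rounded against its threshold gives Eskel 12, Galen 4, Harke 7, Arden 12, Carrow 4, Brisco 8, Farrow 7 (total 54).

Eskel 12; Galen 4; Harke 7; Arden 12; Carrow 4; Brisco 8; Farrow 7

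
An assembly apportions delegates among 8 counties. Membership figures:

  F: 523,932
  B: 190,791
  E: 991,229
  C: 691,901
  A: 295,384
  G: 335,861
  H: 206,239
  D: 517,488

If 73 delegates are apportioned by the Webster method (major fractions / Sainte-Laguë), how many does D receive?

Standard divisor 3752825/73 ≈ 51408.562; standard quotas: F 10.192, B 3.711, E 19.281, C 13.459, A 5.746, G 6.533, H 4.012, D 10.066.
Rounding to the nearest integer gives F 10, B 4, E 19, C 13, A 6, G 7, H 4, D 10 — total 73, matching the house size, so no adjustment is needed.
D receives 10.

10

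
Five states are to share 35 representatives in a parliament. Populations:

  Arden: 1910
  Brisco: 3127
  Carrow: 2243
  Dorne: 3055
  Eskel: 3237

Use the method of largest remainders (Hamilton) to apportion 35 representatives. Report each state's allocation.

Arden 5, Brisco 8, Carrow 6, Dorne 8, Eskel 8

Standard divisor: 13572 ÷ 35 ≈ 387.771.
Standard quotas: Arden 4.926, Brisco 8.064, Carrow 5.784, Dorne 7.878, Eskel 8.348.
Lower quotas: Arden 4, Brisco 8, Carrow 5, Dorne 7, Eskel 8 (sum 32, leaving 3 seats).
Remainders in descending order: Arden 0.926, Dorne 0.878, Carrow 0.784, Eskel 0.348, Brisco 0.064.
Largest remainders: Arden, Dorne, Carrow receive the extra seats.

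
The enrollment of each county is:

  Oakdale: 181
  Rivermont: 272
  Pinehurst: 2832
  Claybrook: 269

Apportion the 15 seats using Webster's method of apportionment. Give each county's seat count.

Standard divisor 3554/15 ≈ 236.933; standard quotas: Oakdale 0.764, Rivermont 1.148, Pinehurst 11.953, Claybrook 1.135.
Rounding to the nearest integer gives Oakdale 1, Rivermont 1, Pinehurst 12, Claybrook 1 — total 15, matching the house size, so no adjustment is needed.

Oakdale 1, Rivermont 1, Pinehurst 12, Claybrook 1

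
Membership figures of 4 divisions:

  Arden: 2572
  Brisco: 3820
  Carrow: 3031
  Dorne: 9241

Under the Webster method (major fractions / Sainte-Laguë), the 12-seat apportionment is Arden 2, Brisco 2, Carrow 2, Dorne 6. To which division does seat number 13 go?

Brisco

Priority for the next seat is population ÷ (current seats + 0.5).
Priorities: Arden 1028.800, Brisco 1528.000, Carrow 1212.400, Dorne 1421.692.
Highest priority: Brisco.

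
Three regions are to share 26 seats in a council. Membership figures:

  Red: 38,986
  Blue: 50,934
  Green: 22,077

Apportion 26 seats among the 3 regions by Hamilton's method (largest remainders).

Total 111997; standard divisor 111997/26 ≈ 4307.577.
Standard quotas: Red 9.0506, Blue 11.8243, Green 5.1252.
Lower quotas: Red 9, Blue 11, Green 5 (sum 25, leaving 1 seat).
Remainders in descending order: Blue 0.8243, Green 0.1252, Red 0.0506.
The surplus seat goes to Blue.

Red 9, Blue 12, Green 5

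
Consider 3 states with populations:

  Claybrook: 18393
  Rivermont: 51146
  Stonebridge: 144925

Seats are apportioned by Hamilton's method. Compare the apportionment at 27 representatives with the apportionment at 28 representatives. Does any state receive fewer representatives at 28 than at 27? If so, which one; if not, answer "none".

At 27 seats: Claybrook 2, Rivermont 7, Stonebridge 18.
At 28 seats: Claybrook 2, Rivermont 7, Stonebridge 19.
No state's allocation decreased.

none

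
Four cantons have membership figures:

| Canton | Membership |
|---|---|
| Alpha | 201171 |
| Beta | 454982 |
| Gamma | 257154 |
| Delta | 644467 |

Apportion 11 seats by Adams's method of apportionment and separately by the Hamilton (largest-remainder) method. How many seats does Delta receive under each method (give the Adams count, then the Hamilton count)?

Adams: Alpha 2, Beta 3, Gamma 2, Delta 4.
Hamilton: Alpha 1, Beta 3, Gamma 2, Delta 5.
Delta gets 4 under Adams and 5 under Hamilton.

4 and 5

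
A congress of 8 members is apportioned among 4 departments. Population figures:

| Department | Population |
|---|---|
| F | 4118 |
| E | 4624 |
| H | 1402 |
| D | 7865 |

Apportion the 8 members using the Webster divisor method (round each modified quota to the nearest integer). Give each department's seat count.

Standard divisor 18009/8 ≈ 2251.125; standard quotas: F 1.829, E 2.054, H 0.623, D 3.494.
Rounding to the nearest integer gives F 2, E 2, H 1, D 3 — total 8, matching the house size, so no adjustment is needed.

F=2, E=2, H=1, D=3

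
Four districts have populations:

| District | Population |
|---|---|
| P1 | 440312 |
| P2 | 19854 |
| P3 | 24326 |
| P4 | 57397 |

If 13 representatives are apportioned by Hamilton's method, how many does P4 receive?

Total 541889; standard divisor 541889/13 ≈ 41683.769.
Standard quotas: P1 10.5632, P2 0.4763, P3 0.5836, P4 1.3770.
Lower quotas: P1 10, P2 0, P3 0, P4 1 (sum 11, leaving 2 seats).
Remainders in descending order: P3 0.5836, P1 0.5632, P2 0.4763, P4 0.3770.
Largest remainders: P3, P1 receive the extra seats.
P4 receives 1.

1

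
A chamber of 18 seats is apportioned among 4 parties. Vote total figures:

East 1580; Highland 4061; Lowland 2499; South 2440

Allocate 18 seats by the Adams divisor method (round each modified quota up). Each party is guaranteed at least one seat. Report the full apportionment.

Standard divisor 10580/18 ≈ 587.778; standard quotas: East 2.688, Highland 6.909, Lowland 4.252, South 4.151.
Rounding up gives 3, 7, 5, 5 = 20 seats, so the divisor must be adjusted.
With modified divisor 650: modified quotas East 2.431, Highland 6.248, Lowland 3.845, South 3.754.
Rounding up: East 3, Highland 7, Lowland 4, South 4 (total 18).

East=3, Highland=7, Lowland=4, South=4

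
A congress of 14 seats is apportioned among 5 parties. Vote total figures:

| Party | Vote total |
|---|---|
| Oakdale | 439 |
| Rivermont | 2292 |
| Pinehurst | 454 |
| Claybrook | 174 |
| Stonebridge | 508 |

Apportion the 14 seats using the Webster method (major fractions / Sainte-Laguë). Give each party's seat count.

Standard divisor 3867/14 ≈ 276.214; standard quotas: Oakdale 1.589, Rivermont 8.298, Pinehurst 1.644, Claybrook 0.630, Stonebridge 1.839.
Rounding to the nearest integer gives 2, 8, 2, 1, 2 = 15 seats, so the divisor must be adjusted.
With modified divisor 298: modified quotas Oakdale 1.473, Rivermont 7.691, Pinehurst 1.523, Claybrook 0.584, Stonebridge 1.705.
Rounding to the nearest integer: Oakdale 1, Rivermont 8, Pinehurst 2, Claybrook 1, Stonebridge 2 (total 14).

Oakdale 1, Rivermont 8, Pinehurst 2, Claybrook 1, Stonebridge 2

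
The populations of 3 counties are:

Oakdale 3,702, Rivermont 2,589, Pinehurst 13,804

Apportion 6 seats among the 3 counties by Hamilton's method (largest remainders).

Oakdale 1; Rivermont 1; Pinehurst 4

Standard divisor: 20095 ÷ 6 ≈ 3349.167.
Standard quotas: Oakdale 1.1053, Rivermont 0.7730, Pinehurst 4.1216.
Lower quotas: Oakdale 1, Rivermont 0, Pinehurst 4 (sum 5, leaving 1 seat).
Remainders in descending order: Rivermont 0.7730, Pinehurst 0.1216, Oakdale 0.1053.
The surplus seat goes to Rivermont.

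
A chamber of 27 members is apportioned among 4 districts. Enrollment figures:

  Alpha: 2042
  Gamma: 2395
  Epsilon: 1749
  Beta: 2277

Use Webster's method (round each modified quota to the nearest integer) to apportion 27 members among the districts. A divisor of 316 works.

With modified divisor 316: modified quotas Alpha 6.462, Gamma 7.579, Epsilon 5.535, Beta 7.206.
Rounding to the nearest integer: Alpha 6, Gamma 8, Epsilon 6, Beta 7 (total 27).

Alpha 6; Gamma 8; Epsilon 6; Beta 7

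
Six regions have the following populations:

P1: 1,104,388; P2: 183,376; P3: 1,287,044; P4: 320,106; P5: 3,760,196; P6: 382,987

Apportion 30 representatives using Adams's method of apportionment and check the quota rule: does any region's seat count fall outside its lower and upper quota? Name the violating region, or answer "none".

Standard quotas: P1 4.707, P2 0.782, P3 5.486, P4 1.364, P5 16.028, P6 1.632.
Adams allocation: P1 5, P2 1, P3 5, P4 2, P5 15, P6 2.
P5 has quota 16.028 (lower 16, upper 17) but receives 15 — outside the quota interval.

P5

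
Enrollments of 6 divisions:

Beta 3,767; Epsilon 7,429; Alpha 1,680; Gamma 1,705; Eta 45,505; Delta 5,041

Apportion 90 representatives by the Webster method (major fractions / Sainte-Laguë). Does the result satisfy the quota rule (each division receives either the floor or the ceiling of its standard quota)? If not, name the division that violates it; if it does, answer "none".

Eta

Standard quotas: Beta 5.206, Epsilon 10.266, Alpha 2.322, Gamma 2.356, Eta 62.884, Delta 6.966.
Webster allocation: Beta 5, Epsilon 10, Alpha 2, Gamma 2, Eta 64, Delta 7.
Eta has quota 62.884 (lower 62, upper 63) but receives 64 — outside the quota interval.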